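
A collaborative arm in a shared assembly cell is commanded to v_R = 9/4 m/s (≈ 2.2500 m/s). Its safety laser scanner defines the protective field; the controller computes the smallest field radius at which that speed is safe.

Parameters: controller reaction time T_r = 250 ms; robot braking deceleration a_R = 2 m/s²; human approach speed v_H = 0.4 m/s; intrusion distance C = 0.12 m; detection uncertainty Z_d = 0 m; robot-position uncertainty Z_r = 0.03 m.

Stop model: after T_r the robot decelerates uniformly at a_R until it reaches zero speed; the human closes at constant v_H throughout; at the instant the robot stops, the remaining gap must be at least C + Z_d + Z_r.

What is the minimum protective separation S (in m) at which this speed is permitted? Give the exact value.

stop time T_s = (9/4)/2 = 1.1250 s
reaction-phase robot travel = 2.2500·0.2500 = 0.5625 m
braking distance = 2.2500²/(2·2.0000) = 1.2656 m
human over T_r+T_s: 0.4000·(0.2500+1.1250) = 0.5500 m
margins: 0.1200+0.0000+0.0300 = 0.1500 m
S_min ≈ 0.5625+1.2656+0.5500+0.1500  ⇒  S_min = 809/320 m

S_min = 809/320 m = 2.5281 m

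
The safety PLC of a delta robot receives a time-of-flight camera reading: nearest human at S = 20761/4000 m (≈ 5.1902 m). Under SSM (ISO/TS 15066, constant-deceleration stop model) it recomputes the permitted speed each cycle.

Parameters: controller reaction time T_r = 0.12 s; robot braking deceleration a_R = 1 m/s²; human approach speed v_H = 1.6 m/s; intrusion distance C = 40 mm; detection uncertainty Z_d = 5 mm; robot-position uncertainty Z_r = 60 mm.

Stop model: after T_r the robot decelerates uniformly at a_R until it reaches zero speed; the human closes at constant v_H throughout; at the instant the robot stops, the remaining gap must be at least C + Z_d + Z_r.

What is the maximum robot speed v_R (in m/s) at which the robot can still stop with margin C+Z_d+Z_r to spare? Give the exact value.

v_R_max = 37/20 m/s = 1.8500 m/s

collect terms ⇒ (1/2)·v_R² + (43/25)·v_R + (-19573/4000) = 0
  disc = (43/25)² − 4·(1/2)·(-19573/4000) = 127449/10000 ; √disc = 357/100
  v_R = (−(43/25) + 357/100) / (2·(1/2)) = 37/20 m/s
check:
braking lasts T_s = (37/20)/1 = 1.8500 s
robot in T_r: 1.8500·0.1200 = 0.2220 m
robot under decel: 1.8500²/(2·1.0000) = 1.7112 m
human over T_r+T_s: 1.6000·(0.1200+1.8500) = 3.1520 m
margins: 0.0400+0.0050+0.0600 = 0.1050 m
sum ≈ 0.2220+1.7112+3.1520+0.1050 ≈ 5.1902 m = S ✓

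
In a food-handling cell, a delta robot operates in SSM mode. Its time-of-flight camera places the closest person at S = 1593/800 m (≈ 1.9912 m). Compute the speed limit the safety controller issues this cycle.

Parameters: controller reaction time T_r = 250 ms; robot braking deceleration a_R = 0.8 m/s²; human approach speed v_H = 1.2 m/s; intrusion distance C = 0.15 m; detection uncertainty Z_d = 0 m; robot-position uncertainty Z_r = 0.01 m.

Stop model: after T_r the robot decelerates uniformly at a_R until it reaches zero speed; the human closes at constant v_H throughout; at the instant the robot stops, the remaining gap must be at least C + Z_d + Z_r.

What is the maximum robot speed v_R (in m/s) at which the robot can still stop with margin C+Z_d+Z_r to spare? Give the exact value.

v_R_max = 7/10 m/s = 0.7000 m/s

collect terms ⇒ (5/8)·v_R² + (7/4)·v_R + (-49/32) = 0
  disc = (7/4)² − 4·(5/8)·(-49/32) = 441/64 ; √disc = 21/8
  v_R = (−(7/4) + 21/8) / (2·(5/8)) = 7/10 m/s
check:
braking lasts T_s = (7/10)/(4/5) = 0.8750 s
robot in T_r: 0.7000·0.2500 = 0.1750 m
robot under decel: 0.7000²/(2·0.8000) = 0.3063 m
human over T_r+T_s: 1.2000·(0.2500+0.8750) = 1.3500 m
margins: 0.1500+0.0000+0.0100 = 0.1600 m
sum ≈ 0.1750+0.3063+1.3500+0.1600 ≈ 1.9912 m = S ✓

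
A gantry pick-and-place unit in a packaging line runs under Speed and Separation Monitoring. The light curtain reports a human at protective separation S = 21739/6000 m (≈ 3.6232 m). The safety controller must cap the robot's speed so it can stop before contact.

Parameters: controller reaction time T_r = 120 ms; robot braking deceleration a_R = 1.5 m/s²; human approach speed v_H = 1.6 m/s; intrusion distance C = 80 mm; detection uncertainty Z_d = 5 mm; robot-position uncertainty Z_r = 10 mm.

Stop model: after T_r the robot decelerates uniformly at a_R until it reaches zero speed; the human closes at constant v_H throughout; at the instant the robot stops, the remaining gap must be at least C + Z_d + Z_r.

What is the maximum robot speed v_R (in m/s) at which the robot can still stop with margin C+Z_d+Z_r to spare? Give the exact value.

v_R_max = 37/20 m/s = 1.8500 m/s

at the boundary: (1/3)·v² + (89/75)·v + (-20017/6000) = 0
  disc = (89/75)² − 4·(1/3)·(-20017/6000) = 14641/2500 ; √disc = 121/50
  v_R = (−(89/75) + 121/50) / (2·(1/3)) = 37/20 m/s
check:
stop time T_s = (37/20)/(3/2) = 1.2333 s
robot covers v_R·T_r = 1.8500·0.1200 = 0.2220 m before braking
braking distance = 1.8500²/(2·1.5000) = 1.1408 m
person approaches 1.6000·(0.1200+1.2333) = 2.1653 m
residual clearance needed = 0.0800+0.0050+0.0100 = 0.0950 m
sum ≈ 0.2220+1.1408+2.1653+0.0950 ≈ 3.6232 m = S ✓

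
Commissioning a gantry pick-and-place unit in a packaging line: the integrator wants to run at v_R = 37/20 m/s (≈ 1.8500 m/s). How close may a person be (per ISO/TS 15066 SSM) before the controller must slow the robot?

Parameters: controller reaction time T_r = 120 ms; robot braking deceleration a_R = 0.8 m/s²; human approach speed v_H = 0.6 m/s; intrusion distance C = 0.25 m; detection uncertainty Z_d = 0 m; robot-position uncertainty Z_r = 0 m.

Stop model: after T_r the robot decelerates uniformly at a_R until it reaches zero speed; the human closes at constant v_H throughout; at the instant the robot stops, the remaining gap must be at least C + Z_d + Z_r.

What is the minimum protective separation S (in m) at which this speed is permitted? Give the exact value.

braking lasts T_s = (37/20)/(4/5) = 2.3125 s
reaction-phase robot travel = 1.8500·0.1200 = 0.2220 m
braking distance = 1.8500²/(2·0.8000) = 2.1391 m
person approaches 0.6000·(0.1200+2.3125) = 1.4595 m
margins: 0.2500+0.0000+0.0000 = 0.2500 m
S_min ≈ 0.2220+2.1391+1.4595+0.2500  ⇒  S_min = 65129/16000 m

S_min = 65129/16000 m = 4.0706 m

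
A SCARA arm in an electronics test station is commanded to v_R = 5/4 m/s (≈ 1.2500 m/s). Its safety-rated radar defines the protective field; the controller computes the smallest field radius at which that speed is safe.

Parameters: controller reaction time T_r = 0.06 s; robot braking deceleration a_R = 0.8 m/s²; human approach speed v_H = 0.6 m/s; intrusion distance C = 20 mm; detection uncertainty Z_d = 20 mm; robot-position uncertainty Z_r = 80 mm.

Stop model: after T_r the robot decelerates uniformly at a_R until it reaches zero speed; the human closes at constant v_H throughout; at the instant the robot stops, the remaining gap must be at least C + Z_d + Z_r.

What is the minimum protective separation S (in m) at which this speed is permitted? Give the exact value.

S_min = 34321/16000 m = 2.1451 m

stop time T_s = (5/4)/(4/5) = 1.5625 s
robot covers v_R·T_r = 1.2500·0.0600 = 0.0750 m before braking
robot under decel: 1.2500²/(2·0.8000) = 0.9766 m
human closes 0.6000·1.6225 = 0.9735 m
residual clearance needed = 0.0200+0.0200+0.0800 = 0.1200 m
S_min ≈ 0.0750+0.9766+0.9735+0.1200  ⇒  S_min = 34321/16000 m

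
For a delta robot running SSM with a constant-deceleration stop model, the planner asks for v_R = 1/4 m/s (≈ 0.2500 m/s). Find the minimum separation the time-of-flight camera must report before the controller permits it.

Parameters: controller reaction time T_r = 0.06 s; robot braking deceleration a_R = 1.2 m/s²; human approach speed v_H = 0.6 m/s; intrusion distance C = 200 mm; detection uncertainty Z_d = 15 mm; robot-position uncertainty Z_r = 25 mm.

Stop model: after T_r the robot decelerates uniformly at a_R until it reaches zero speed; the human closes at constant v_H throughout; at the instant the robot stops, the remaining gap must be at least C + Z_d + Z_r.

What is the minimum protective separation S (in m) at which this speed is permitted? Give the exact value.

S_min = 10609/24000 m = 0.4420 m

T_s = v_R/a_R = (1/4)/(6/5) = 0.2083 s
robot covers v_R·T_r = 0.2500·0.0600 = 0.0150 m before braking
robot under decel: 0.2500²/(2·1.2000) = 0.0260 m
human closes 0.6000·0.2683 = 0.1610 m
residual clearance needed = 0.2000+0.0150+0.0250 = 0.2400 m
S_min ≈ 0.0150+0.0260+0.1610+0.2400  ⇒  S_min = 10609/24000 m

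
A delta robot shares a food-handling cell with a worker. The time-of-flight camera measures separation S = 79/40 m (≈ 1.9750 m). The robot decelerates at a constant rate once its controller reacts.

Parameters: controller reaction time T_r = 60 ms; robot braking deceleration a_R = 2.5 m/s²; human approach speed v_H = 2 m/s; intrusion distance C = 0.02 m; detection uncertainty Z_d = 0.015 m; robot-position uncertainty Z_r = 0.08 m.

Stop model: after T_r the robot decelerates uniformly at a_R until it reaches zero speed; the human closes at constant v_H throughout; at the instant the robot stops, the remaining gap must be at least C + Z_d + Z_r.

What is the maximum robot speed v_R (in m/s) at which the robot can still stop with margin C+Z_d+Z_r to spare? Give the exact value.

v_R_max = 3/2 m/s = 1.5000 m/s

collect terms ⇒ (1/5)·v_R² + (43/50)·v_R + (-87/50) = 0
  disc = (43/50)² − 4·(1/5)·(-87/50) = 5329/2500 ; √disc = 73/50
  v_R = (−(43/50) + 73/50) / (2·(1/5)) = 3/2 m/s
check:
T_s = v_R/a_R = (3/2)/(5/2) = 0.6000 s
reaction-phase robot travel = 1.5000·0.0600 = 0.0900 m
robot under decel: 1.5000²/(2·2.5000) = 0.4500 m
person approaches 2.0000·(0.0600+0.6000) = 1.3200 m
residual clearance needed = 0.0200+0.0150+0.0800 = 0.1150 m
sum ≈ 0.0900+0.4500+1.3200+0.1150 ≈ 1.9750 m = S ✓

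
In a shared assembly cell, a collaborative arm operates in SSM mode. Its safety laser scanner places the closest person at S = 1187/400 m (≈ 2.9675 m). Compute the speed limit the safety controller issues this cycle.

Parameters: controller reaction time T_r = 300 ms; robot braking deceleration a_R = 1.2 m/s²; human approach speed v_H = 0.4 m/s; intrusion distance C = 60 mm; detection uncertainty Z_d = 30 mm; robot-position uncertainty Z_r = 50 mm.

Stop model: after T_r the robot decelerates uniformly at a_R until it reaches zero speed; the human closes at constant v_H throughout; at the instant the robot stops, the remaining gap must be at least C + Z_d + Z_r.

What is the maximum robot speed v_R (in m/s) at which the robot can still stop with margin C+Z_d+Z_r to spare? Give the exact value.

quadratic (5/12)·v² + (19/30)·v + (-1083/400) = 0
  disc = (19/30)² − 4·(5/12)·(-1083/400) = 17689/3600 ; √disc = 133/60
  v_R = (−(19/30) + 133/60) / (2·(5/12)) = 19/10 m/s
check:
braking lasts T_s = (19/10)/(6/5) = 1.5833 s
robot in T_r: 1.9000·0.3000 = 0.5700 m
robot under decel: 1.9000²/(2·1.2000) = 1.5042 m
human closes 0.4000·1.8833 = 0.7533 m
C+Z_d+Z_r = 0.0600+0.0300+0.0500 = 0.1400 m
sum ≈ 0.5700+1.5042+0.7533+0.1400 ≈ 2.9675 m = S ✓

v_R_max = 19/10 m/s = 1.9000 m/s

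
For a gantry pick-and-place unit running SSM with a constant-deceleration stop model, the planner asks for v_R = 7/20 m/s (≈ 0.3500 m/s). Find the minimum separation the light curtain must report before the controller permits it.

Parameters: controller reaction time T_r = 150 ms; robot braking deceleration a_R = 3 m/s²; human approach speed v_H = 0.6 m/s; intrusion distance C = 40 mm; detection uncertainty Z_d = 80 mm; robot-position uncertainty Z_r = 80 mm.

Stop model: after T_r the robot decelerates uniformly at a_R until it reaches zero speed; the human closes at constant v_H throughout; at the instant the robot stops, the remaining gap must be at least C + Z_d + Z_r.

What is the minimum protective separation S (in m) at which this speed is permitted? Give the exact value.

T_s = v_R/a_R = (7/20)/3 = 0.1167 s
reaction-phase robot travel = 0.3500·0.1500 = 0.0525 m
robot covers 0.3500·0.1167 − ½·3.0000·0.1167² = 0.0204 m while stopping
human over T_r+T_s: 0.6000·(0.1500+0.1167) = 0.1600 m
margins: 0.0400+0.0800+0.0800 = 0.2000 m
S_min ≈ 0.0525+0.0204+0.1600+0.2000  ⇒  S_min = 1039/2400 m

S_min = 1039/2400 m = 0.4329 m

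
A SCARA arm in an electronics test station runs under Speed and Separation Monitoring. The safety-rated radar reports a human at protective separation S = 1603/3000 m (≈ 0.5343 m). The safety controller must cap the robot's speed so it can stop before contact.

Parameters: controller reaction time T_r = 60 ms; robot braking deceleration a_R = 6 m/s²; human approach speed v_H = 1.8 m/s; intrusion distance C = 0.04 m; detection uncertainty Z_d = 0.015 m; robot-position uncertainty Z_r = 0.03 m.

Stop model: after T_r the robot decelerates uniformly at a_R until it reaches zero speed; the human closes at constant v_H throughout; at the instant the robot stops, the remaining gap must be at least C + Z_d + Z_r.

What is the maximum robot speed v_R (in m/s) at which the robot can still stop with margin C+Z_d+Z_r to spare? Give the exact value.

v_R_max = 4/5 m/s = 0.8000 m/s

at the boundary: (1/12)·v² + (9/25)·v + (-128/375) = 0
  disc = (9/25)² − 4·(1/12)·(-128/375) = 1369/5625 ; √disc = 37/75
  v_R = (−(9/25) + 37/75) / (2·(1/12)) = 4/5 m/s
check:
braking lasts T_s = (4/5)/6 = 0.1333 s
reaction-phase robot travel = 0.8000·0.0600 = 0.0480 m
robot covers 0.8000·0.1333 − ½·6.0000·0.1333² = 0.0533 m while stopping
human over T_r+T_s: 1.8000·(0.0600+0.1333) = 0.3480 m
margins: 0.0400+0.0150+0.0300 = 0.0850 m
sum ≈ 0.0480+0.0533+0.3480+0.0850 ≈ 0.5343 m = S ✓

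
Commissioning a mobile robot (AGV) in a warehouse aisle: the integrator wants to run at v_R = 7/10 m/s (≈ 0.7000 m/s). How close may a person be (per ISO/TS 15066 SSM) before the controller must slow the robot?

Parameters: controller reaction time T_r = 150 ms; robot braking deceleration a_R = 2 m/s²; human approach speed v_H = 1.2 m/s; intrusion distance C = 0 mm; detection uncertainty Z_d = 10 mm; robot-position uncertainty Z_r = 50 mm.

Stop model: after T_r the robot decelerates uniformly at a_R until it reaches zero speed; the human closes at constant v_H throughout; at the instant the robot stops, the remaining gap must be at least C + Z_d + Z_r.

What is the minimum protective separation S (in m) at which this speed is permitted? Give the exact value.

S_min = 71/80 m = 0.8875 m

braking lasts T_s = (7/10)/2 = 0.3500 s
reaction-phase robot travel = 0.7000·0.1500 = 0.1050 m
braking distance = 0.7000²/(2·2.0000) = 0.1225 m
human closes 1.2000·0.5000 = 0.6000 m
C+Z_d+Z_r = 0.0000+0.0100+0.0500 = 0.0600 m
S_min ≈ 0.1050+0.1225+0.6000+0.0600  ⇒  S_min = 71/80 m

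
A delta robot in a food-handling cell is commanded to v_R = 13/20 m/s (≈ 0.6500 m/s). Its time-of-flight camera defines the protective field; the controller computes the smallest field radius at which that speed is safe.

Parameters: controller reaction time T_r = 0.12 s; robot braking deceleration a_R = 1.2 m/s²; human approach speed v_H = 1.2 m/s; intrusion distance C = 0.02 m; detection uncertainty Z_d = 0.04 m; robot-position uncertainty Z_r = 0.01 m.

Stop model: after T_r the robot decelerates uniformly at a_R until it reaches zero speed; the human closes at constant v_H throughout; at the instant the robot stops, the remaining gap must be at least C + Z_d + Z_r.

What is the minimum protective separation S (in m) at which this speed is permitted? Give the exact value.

T_s = v_R/a_R = (13/20)/(6/5) = 0.5417 s
robot in T_r: 0.6500·0.1200 = 0.0780 m
robot covers 0.6500·0.5417 − ½·1.2000·0.5417² = 0.1760 m while stopping
person approaches 1.2000·(0.1200+0.5417) = 0.7940 m
C+Z_d+Z_r = 0.0200+0.0400+0.0100 = 0.0700 m
S_min ≈ 0.0780+0.1760+0.7940+0.0700  ⇒  S_min = 26833/24000 m

S_min = 26833/24000 m = 1.1180 m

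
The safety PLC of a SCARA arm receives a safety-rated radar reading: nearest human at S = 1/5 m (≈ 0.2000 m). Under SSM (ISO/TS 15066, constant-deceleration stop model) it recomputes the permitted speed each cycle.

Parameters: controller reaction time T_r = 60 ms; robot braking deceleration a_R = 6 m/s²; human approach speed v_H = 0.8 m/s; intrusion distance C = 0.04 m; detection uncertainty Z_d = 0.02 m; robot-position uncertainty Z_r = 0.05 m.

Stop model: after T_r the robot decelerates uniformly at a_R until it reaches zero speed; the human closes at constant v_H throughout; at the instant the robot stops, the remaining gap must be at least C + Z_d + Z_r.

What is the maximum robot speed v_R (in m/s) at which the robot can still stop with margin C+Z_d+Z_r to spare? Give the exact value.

quadratic (1/12)·v² + (29/150)·v + (-21/500) = 0
  disc = (29/150)² − 4·(1/12)·(-21/500) = 289/5625 ; √disc = 17/75
  v_R = (−(29/150) + 17/75) / (2·(1/12)) = 1/5 m/s
check:
stop time T_s = (1/5)/6 = 0.0333 s
robot covers v_R·T_r = 0.2000·0.0600 = 0.0120 m before braking
robot covers 0.2000·0.0333 − ½·6.0000·0.0333² = 0.0033 m while stopping
human closes 0.8000·0.0933 = 0.0747 m
C+Z_d+Z_r = 0.0400+0.0200+0.0500 = 0.1100 m
sum ≈ 0.0120+0.0033+0.0747+0.1100 ≈ 0.2000 m = S ✓

v_R_max = 1/5 m/s = 0.2000 m/s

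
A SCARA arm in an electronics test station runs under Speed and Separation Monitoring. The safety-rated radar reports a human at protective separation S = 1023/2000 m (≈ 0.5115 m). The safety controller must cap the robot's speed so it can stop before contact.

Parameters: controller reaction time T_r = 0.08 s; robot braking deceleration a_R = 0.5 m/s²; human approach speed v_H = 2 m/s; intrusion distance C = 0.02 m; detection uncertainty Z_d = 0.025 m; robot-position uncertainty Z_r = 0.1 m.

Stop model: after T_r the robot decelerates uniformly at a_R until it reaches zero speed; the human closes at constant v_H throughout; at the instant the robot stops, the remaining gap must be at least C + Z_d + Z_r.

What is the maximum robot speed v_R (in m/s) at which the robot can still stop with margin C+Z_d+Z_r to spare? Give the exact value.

v_R_max = 1/20 m/s = 0.0500 m/s

at the boundary: (1)·v² + (102/25)·v + (-413/2000) = 0
  disc = (102/25)² − 4·(1)·(-413/2000) = 43681/2500 ; √disc = 209/50
  v_R = (−(102/25) + 209/50) / (2·(1)) = 1/20 m/s
check:
stop time T_s = (1/20)/(1/2) = 0.1000 s
robot covers v_R·T_r = 0.0500·0.0800 = 0.0040 m before braking
braking distance = 0.0500²/(2·0.5000) = 0.0025 m
person approaches 2.0000·(0.0800+0.1000) = 0.3600 m
margins: 0.0200+0.0250+0.1000 = 0.1450 m
sum ≈ 0.0040+0.0025+0.3600+0.1450 ≈ 0.5115 m = S ✓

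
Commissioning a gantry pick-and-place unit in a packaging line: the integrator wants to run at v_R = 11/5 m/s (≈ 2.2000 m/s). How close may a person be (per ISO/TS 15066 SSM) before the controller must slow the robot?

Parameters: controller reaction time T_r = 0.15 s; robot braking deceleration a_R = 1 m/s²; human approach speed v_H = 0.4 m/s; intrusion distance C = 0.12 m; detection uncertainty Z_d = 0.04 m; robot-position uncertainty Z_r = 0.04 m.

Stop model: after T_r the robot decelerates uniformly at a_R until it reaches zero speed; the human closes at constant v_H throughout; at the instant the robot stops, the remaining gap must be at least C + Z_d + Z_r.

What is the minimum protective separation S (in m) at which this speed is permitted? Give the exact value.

S_min = 389/100 m = 3.8900 m

braking lasts T_s = (11/5)/1 = 2.2000 s
reaction-phase robot travel = 2.2000·0.1500 = 0.3300 m
braking distance = 2.2000²/(2·1.0000) = 2.4200 m
human over T_r+T_s: 0.4000·(0.1500+2.2000) = 0.9400 m
C+Z_d+Z_r = 0.1200+0.0400+0.0400 = 0.2000 m
S_min ≈ 0.3300+2.4200+0.9400+0.2000  ⇒  S_min = 389/100 m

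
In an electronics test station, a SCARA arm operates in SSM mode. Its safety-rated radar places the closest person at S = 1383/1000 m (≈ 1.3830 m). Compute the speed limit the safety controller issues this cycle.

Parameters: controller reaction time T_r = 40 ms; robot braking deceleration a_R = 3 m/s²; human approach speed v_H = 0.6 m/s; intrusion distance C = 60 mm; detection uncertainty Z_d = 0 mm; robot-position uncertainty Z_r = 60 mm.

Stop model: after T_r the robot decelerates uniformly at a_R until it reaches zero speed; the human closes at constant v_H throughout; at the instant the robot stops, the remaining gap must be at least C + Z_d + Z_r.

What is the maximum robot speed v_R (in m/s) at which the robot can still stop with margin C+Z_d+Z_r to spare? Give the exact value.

v_R_max = 21/10 m/s = 2.1000 m/s

quadratic (1/6)·v² + (6/25)·v + (-1239/1000) = 0
  disc = (6/25)² − 4·(1/6)·(-1239/1000) = 2209/2500 ; √disc = 47/50
  v_R = (−(6/25) + 47/50) / (2·(1/6)) = 21/10 m/s
check:
T_s = v_R/a_R = (21/10)/3 = 0.7000 s
reaction-phase robot travel = 2.1000·0.0400 = 0.0840 m
robot under decel: 2.1000²/(2·3.0000) = 0.7350 m
human closes 0.6000·0.7400 = 0.4440 m
C+Z_d+Z_r = 0.0600+0.0000+0.0600 = 0.1200 m
sum ≈ 0.0840+0.7350+0.4440+0.1200 ≈ 1.3830 m = S ✓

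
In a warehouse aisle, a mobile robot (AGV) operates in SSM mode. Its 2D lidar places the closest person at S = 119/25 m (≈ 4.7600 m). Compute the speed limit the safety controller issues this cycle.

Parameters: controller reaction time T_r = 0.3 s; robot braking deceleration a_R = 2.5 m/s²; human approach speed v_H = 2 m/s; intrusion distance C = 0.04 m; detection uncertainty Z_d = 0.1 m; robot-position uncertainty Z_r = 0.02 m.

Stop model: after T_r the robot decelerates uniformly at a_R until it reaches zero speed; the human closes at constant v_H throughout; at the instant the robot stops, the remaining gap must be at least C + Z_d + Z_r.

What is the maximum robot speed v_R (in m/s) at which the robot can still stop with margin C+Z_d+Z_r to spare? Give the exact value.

collect terms ⇒ (1/5)·v_R² + (11/10)·v_R + (-4) = 0
  disc = (11/10)² − 4·(1/5)·(-4) = 441/100 ; √disc = 21/10
  v_R = (−(11/10) + 21/10) / (2·(1/5)) = 5/2 m/s
check:
T_s = v_R/a_R = (5/2)/(5/2) = 1.0000 s
reaction-phase robot travel = 2.5000·0.3000 = 0.7500 m
robot under decel: 2.5000²/(2·2.5000) = 1.2500 m
person approaches 2.0000·(0.3000+1.0000) = 2.6000 m
residual clearance needed = 0.0400+0.1000+0.0200 = 0.1600 m
sum ≈ 0.7500+1.2500+2.6000+0.1600 ≈ 4.7600 m = S ✓

v_R_max = 5/2 m/s = 2.5000 m/s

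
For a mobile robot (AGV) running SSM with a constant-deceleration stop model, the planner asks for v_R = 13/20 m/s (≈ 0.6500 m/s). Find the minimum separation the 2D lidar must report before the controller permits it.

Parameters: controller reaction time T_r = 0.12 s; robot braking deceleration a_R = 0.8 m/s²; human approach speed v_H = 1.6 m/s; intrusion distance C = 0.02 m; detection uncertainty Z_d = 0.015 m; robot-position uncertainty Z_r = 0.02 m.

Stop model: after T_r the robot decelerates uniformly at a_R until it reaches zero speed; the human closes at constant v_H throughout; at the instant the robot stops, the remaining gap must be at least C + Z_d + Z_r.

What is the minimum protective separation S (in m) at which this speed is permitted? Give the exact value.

S_min = 1209/640 m = 1.8891 m

T_s = v_R/a_R = (13/20)/(4/5) = 0.8125 s
robot in T_r: 0.6500·0.1200 = 0.0780 m
robot under decel: 0.6500²/(2·0.8000) = 0.2641 m
human closes 1.6000·0.9325 = 1.4920 m
C+Z_d+Z_r = 0.0200+0.0150+0.0200 = 0.0550 m
S_min ≈ 0.0780+0.2641+1.4920+0.0550  ⇒  S_min = 1209/640 m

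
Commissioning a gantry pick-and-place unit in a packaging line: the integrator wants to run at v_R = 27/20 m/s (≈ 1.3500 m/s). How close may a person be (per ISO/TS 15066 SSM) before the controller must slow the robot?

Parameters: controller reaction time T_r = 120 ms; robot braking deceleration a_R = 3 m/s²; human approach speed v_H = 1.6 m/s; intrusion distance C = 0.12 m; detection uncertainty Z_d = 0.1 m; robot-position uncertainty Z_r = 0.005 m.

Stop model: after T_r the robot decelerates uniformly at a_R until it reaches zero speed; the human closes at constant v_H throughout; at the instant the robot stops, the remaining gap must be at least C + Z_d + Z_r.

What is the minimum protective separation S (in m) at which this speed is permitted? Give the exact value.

S_min = 6411/4000 m = 1.6027 m

stop time T_s = (27/20)/3 = 0.4500 s
reaction-phase robot travel = 1.3500·0.1200 = 0.1620 m
braking distance = 1.3500²/(2·3.0000) = 0.3038 m
person approaches 1.6000·(0.1200+0.4500) = 0.9120 m
margins: 0.1200+0.1000+0.0050 = 0.2250 m
S_min ≈ 0.1620+0.3038+0.9120+0.2250  ⇒  S_min = 6411/4000 m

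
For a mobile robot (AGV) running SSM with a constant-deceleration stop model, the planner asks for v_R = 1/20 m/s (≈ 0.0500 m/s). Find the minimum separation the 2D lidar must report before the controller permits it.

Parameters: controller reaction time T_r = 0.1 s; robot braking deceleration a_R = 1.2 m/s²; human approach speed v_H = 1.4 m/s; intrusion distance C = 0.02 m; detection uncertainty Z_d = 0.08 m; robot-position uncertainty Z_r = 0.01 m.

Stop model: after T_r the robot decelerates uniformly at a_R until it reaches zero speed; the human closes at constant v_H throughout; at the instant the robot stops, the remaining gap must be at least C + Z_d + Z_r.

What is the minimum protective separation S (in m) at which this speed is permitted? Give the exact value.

braking lasts T_s = (1/20)/(6/5) = 0.0417 s
reaction-phase robot travel = 0.0500·0.1000 = 0.0050 m
robot covers 0.0500·0.0417 − ½·1.2000·0.0417² = 0.0010 m while stopping
person approaches 1.4000·(0.1000+0.0417) = 0.1983 m
margins: 0.0200+0.0800+0.0100 = 0.1100 m
S_min ≈ 0.0050+0.0010+0.1983+0.1100  ⇒  S_min = 503/1600 m

S_min = 503/1600 m = 0.3144 m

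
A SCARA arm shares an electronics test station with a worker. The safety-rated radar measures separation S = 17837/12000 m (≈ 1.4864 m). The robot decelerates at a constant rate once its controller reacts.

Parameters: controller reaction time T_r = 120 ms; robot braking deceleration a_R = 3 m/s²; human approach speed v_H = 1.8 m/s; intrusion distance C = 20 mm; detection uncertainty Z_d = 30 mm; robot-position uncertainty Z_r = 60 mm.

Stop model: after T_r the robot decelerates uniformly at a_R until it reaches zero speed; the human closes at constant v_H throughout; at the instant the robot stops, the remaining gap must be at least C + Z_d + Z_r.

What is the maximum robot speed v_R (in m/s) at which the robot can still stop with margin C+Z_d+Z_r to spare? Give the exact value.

at the boundary: (1/6)·v² + (18/25)·v + (-557/480) = 0
  disc = (18/25)² − 4·(1/6)·(-557/480) = 116281/90000 ; √disc = 341/300
  v_R = (−(18/25) + 341/300) / (2·(1/6)) = 5/4 m/s
check:
stop time T_s = (5/4)/3 = 0.4167 s
robot covers v_R·T_r = 1.2500·0.1200 = 0.1500 m before braking
robot covers 1.2500·0.4167 − ½·3.0000·0.4167² = 0.2604 m while stopping
human over T_r+T_s: 1.8000·(0.1200+0.4167) = 0.9660 m
residual clearance needed = 0.0200+0.0300+0.0600 = 0.1100 m
sum ≈ 0.1500+0.2604+0.9660+0.1100 ≈ 1.4864 m = S ✓

v_R_max = 5/4 m/s = 1.2500 m/s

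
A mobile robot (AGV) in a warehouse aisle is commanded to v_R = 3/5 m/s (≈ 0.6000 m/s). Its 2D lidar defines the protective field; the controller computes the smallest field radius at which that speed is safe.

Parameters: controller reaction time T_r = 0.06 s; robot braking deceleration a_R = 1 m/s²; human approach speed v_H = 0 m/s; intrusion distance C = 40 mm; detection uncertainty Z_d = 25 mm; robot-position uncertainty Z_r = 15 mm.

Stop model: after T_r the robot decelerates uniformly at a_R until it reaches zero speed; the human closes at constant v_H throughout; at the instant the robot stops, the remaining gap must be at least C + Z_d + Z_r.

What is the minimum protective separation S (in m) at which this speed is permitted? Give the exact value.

T_s = v_R/a_R = (3/5)/1 = 0.6000 s
reaction-phase robot travel = 0.6000·0.0600 = 0.0360 m
robot under decel: 0.6000²/(2·1.0000) = 0.1800 m
human closes 0.0000·0.6600 = 0.0000 m
residual clearance needed = 0.0400+0.0250+0.0150 = 0.0800 m
S_min ≈ 0.0360+0.1800+0.0000+0.0800  ⇒  S_min = 37/125 m

S_min = 37/125 m = 0.2960 m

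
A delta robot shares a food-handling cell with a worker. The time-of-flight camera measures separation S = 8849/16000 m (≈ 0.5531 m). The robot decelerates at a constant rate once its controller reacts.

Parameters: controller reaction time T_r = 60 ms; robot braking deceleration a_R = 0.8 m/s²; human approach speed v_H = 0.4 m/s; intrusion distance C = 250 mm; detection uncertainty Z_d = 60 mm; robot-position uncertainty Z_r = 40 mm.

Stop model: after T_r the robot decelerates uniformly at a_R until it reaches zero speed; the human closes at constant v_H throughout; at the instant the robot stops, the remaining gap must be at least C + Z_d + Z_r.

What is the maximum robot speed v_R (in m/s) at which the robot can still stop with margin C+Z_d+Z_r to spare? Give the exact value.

quadratic (5/8)·v² + (14/25)·v + (-573/3200) = 0
  disc = (14/25)² − 4·(5/8)·(-573/3200) = 121801/160000 ; √disc = 349/400
  v_R = (−(14/25) + 349/400) / (2·(5/8)) = 1/4 m/s
check:
stop time T_s = (1/4)/(4/5) = 0.3125 s
robot covers v_R·T_r = 0.2500·0.0600 = 0.0150 m before braking
braking distance = 0.2500²/(2·0.8000) = 0.0391 m
human closes 0.4000·0.3725 = 0.1490 m
C+Z_d+Z_r = 0.2500+0.0600+0.0400 = 0.3500 m
sum ≈ 0.0150+0.0391+0.1490+0.3500 ≈ 0.5531 m = S ✓

v_R_max = 1/4 m/s = 0.2500 m/s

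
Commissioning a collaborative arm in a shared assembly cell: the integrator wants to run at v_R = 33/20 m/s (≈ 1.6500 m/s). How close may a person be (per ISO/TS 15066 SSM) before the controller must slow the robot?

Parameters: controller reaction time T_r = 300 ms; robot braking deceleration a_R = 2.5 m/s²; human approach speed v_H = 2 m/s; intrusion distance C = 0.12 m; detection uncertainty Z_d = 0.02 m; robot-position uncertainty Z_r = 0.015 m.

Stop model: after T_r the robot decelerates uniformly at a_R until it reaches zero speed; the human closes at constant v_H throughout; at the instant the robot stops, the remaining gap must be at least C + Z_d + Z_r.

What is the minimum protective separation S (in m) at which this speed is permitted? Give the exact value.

S_min = 6229/2000 m = 3.1145 m

stop time T_s = (33/20)/(5/2) = 0.6600 s
reaction-phase robot travel = 1.6500·0.3000 = 0.4950 m
robot covers 1.6500·0.6600 − ½·2.5000·0.6600² = 0.5445 m while stopping
human over T_r+T_s: 2.0000·(0.3000+0.6600) = 1.9200 m
residual clearance needed = 0.1200+0.0200+0.0150 = 0.1550 m
S_min ≈ 0.4950+0.5445+1.9200+0.1550  ⇒  S_min = 6229/2000 m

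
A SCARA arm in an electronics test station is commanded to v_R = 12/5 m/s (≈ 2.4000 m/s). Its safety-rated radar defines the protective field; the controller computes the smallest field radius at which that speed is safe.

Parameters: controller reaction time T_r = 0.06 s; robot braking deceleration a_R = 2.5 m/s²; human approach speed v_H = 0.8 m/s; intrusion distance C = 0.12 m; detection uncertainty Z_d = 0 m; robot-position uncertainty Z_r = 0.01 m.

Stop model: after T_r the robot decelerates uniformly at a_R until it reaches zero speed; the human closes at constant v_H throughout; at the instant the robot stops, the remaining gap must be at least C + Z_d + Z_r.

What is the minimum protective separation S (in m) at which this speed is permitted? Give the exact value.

S_min = 1121/500 m = 2.2420 m

braking lasts T_s = (12/5)/(5/2) = 0.9600 s
reaction-phase robot travel = 2.4000·0.0600 = 0.1440 m
robot covers 2.4000·0.9600 − ½·2.5000·0.9600² = 1.1520 m while stopping
human closes 0.8000·1.0200 = 0.8160 m
residual clearance needed = 0.1200+0.0000+0.0100 = 0.1300 m
S_min ≈ 0.1440+1.1520+0.8160+0.1300  ⇒  S_min = 1121/500 m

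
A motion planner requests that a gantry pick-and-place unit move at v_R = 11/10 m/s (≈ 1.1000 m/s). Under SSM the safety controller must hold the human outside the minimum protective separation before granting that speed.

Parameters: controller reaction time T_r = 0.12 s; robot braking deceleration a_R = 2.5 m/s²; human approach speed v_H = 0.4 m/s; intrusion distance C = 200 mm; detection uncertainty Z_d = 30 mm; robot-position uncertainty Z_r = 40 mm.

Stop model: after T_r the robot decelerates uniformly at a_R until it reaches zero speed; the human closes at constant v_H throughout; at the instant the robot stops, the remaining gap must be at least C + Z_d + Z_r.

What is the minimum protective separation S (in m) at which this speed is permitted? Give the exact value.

T_s = v_R/a_R = (11/10)/(5/2) = 0.4400 s
robot in T_r: 1.1000·0.1200 = 0.1320 m
robot under decel: 1.1000²/(2·2.5000) = 0.2420 m
human closes 0.4000·0.5600 = 0.2240 m
margins: 0.2000+0.0300+0.0400 = 0.2700 m
S_min ≈ 0.1320+0.2420+0.2240+0.2700  ⇒  S_min = 217/250 m

S_min = 217/250 m = 0.8680 m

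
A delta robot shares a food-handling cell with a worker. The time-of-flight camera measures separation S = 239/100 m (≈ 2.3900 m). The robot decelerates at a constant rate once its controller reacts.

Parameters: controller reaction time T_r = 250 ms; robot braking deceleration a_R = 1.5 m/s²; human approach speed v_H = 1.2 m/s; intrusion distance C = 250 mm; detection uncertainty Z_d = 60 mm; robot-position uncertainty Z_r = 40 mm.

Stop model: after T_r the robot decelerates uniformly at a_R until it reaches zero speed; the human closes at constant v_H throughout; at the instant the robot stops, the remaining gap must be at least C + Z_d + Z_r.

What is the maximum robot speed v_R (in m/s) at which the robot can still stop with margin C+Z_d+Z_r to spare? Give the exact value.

v_R_max = 6/5 m/s = 1.2000 m/s

at the boundary: (1/3)·v² + (21/20)·v + (-87/50) = 0
  disc = (21/20)² − 4·(1/3)·(-87/50) = 1369/400 ; √disc = 37/20
  v_R = (−(21/20) + 37/20) / (2·(1/3)) = 6/5 m/s
check:
braking lasts T_s = (6/5)/(3/2) = 0.8000 s
robot covers v_R·T_r = 1.2000·0.2500 = 0.3000 m before braking
robot covers 1.2000·0.8000 − ½·1.5000·0.8000² = 0.4800 m while stopping
human over T_r+T_s: 1.2000·(0.2500+0.8000) = 1.2600 m
margins: 0.2500+0.0600+0.0400 = 0.3500 m
sum ≈ 0.3000+0.4800+1.2600+0.3500 ≈ 2.3900 m = S ✓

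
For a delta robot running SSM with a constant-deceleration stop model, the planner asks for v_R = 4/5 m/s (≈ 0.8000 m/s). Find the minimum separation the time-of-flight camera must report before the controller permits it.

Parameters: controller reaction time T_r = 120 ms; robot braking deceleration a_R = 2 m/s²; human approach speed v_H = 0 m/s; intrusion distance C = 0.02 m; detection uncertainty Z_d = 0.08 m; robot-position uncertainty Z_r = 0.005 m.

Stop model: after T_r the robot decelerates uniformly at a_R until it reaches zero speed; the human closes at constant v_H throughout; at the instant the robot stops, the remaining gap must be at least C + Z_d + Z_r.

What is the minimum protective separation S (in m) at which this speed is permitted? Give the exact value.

T_s = v_R/a_R = (4/5)/2 = 0.4000 s
reaction-phase robot travel = 0.8000·0.1200 = 0.0960 m
robot covers 0.8000·0.4000 − ½·2.0000·0.4000² = 0.1600 m while stopping
human closes 0.0000·0.5200 = 0.0000 m
residual clearance needed = 0.0200+0.0800+0.0050 = 0.1050 m
S_min ≈ 0.0960+0.1600+0.0000+0.1050  ⇒  S_min = 361/1000 m

S_min = 361/1000 m = 0.3610 m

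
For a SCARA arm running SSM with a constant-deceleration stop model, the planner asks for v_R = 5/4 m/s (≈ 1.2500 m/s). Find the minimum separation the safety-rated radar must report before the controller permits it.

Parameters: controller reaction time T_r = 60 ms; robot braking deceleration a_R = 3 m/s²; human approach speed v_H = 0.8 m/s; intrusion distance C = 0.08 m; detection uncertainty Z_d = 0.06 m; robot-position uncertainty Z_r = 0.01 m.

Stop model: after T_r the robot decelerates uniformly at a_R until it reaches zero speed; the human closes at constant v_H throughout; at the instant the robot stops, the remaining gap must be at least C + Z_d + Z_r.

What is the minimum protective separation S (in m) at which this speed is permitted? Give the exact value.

S_min = 3467/4000 m = 0.8668 m

stop time T_s = (5/4)/3 = 0.4167 s
robot in T_r: 1.2500·0.0600 = 0.0750 m
robot under decel: 1.2500²/(2·3.0000) = 0.2604 m
person approaches 0.8000·(0.0600+0.4167) = 0.3813 m
residual clearance needed = 0.0800+0.0600+0.0100 = 0.1500 m
S_min ≈ 0.0750+0.2604+0.3813+0.1500  ⇒  S_min = 3467/4000 m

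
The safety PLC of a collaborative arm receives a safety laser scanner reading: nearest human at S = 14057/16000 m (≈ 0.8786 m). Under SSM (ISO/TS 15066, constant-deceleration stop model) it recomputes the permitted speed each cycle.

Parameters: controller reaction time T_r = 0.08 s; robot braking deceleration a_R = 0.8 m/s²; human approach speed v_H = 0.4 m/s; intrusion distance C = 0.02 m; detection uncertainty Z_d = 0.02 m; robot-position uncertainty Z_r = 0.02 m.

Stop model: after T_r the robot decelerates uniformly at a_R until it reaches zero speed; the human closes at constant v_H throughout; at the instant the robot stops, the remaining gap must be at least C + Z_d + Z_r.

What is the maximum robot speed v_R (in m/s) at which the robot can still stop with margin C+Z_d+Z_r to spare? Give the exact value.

quadratic (5/8)·v² + (29/50)·v + (-2517/3200) = 0
  disc = (29/50)² − 4·(5/8)·(-2517/3200) = 368449/160000 ; √disc = 607/400
  v_R = (−(29/50) + 607/400) / (2·(5/8)) = 3/4 m/s
check:
stop time T_s = (3/4)/(4/5) = 0.9375 s
robot in T_r: 0.7500·0.0800 = 0.0600 m
robot covers 0.7500·0.9375 − ½·0.8000·0.9375² = 0.3516 m while stopping
human closes 0.4000·1.0175 = 0.4070 m
residual clearance needed = 0.0200+0.0200+0.0200 = 0.0600 m
sum ≈ 0.0600+0.3516+0.4070+0.0600 ≈ 0.8786 m = S ✓

v_R_max = 3/4 m/s = 0.7500 m/s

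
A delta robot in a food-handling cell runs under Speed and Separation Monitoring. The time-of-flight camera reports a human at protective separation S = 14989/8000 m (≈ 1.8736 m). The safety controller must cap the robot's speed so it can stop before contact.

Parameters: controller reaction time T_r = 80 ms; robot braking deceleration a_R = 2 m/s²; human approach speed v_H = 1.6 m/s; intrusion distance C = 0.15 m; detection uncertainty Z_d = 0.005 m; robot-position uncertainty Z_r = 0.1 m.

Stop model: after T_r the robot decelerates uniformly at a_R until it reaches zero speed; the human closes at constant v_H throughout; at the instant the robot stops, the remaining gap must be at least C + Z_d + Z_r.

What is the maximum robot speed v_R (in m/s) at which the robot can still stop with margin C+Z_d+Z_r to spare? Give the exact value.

at the boundary: (1/4)·v² + (22/25)·v + (-477/320) = 0
  disc = (22/25)² − 4·(1/4)·(-477/320) = 90601/40000 ; √disc = 301/200
  v_R = (−(22/25) + 301/200) / (2·(1/4)) = 5/4 m/s
check:
T_s = v_R/a_R = (5/4)/2 = 0.6250 s
robot in T_r: 1.2500·0.0800 = 0.1000 m
robot covers 1.2500·0.6250 − ½·2.0000·0.6250² = 0.3906 m while stopping
human closes 1.6000·0.7050 = 1.1280 m
C+Z_d+Z_r = 0.1500+0.0050+0.1000 = 0.2550 m
sum ≈ 0.1000+0.3906+1.1280+0.2550 ≈ 1.8736 m = S ✓

v_R_max = 5/4 m/s = 1.2500 m/s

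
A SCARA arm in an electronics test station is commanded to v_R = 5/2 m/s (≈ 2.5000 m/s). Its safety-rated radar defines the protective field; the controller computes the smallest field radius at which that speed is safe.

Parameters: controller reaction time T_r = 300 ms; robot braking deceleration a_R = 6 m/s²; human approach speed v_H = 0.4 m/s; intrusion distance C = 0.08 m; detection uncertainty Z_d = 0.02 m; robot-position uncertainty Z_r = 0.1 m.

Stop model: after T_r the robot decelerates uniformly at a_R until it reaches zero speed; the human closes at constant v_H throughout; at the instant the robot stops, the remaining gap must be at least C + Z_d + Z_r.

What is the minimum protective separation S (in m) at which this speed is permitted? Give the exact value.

T_s = v_R/a_R = (5/2)/6 = 0.4167 s
robot covers v_R·T_r = 2.5000·0.3000 = 0.7500 m before braking
robot covers 2.5000·0.4167 − ½·6.0000·0.4167² = 0.5208 m while stopping
human over T_r+T_s: 0.4000·(0.3000+0.4167) = 0.2867 m
margins: 0.0800+0.0200+0.1000 = 0.2000 m
S_min ≈ 0.7500+0.5208+0.2867+0.2000  ⇒  S_min = 703/400 m

S_min = 703/400 m = 1.7575 m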